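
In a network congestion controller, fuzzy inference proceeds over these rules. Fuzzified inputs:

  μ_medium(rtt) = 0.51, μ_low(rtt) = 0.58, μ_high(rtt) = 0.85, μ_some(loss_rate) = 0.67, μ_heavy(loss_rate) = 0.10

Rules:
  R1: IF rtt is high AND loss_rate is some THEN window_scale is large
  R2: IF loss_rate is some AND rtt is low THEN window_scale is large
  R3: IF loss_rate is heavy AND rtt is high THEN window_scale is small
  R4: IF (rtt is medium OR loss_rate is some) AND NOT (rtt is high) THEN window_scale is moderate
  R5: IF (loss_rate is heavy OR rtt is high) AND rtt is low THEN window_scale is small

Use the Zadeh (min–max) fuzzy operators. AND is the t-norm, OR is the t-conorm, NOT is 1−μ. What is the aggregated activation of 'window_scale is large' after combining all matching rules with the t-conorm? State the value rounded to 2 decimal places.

R1: high=0.85, some=0.67; AND[min(a, b)] → w = 0.67
R2: some=0.67, low=0.58; AND[min(a, b)] → w = 0.58
R3: heavy=0.10, high=0.85; AND[min(a, b)] → w = 0.10
R4: (medium=0.51 OR some=0.67) = 0.67; AND[min(a, b)] with ¬high=1−0.85=0.15 → w = 0.15
R5: (heavy=0.10 OR high=0.85) = 0.85; AND[min(a, b)] with low=0.58 → w = 0.58
Rules with consequent 'large': {R1, R2} → strengths 0.67, 0.58
Aggregate via t-conorm [max(a, b)]: 0.67

0.67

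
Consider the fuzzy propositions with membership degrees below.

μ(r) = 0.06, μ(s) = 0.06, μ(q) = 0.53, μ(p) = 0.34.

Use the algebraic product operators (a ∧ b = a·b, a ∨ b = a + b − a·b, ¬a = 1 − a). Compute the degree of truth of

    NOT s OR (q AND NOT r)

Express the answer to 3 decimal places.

0.970

NOT s = 1 − 0.0600 = 0.9400
NOT r = 1 − 0.0600 = 0.9400
q AND NOT r = a·b on (0.5300, 0.9400) = 0.4982
NOT s OR (q AND NOT r) = a + b − a·b on (0.9400, 0.4982) = 0.9699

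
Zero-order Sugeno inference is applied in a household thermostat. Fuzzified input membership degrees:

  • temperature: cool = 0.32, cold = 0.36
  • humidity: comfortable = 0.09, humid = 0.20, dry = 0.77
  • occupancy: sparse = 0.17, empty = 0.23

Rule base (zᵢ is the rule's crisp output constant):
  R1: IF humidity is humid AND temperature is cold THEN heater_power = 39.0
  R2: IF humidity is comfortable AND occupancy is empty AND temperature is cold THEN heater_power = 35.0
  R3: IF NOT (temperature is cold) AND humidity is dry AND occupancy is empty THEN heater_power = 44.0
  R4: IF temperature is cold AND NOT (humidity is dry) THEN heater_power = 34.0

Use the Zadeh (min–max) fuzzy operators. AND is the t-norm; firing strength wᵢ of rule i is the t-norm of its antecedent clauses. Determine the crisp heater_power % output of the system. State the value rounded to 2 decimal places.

R1 (z=39.0): humid=0.20, cold=0.36; AND[min(a, b)] → w = 0.20
R2 (z=35.0): comfortable=0.09, empty=0.23, cold=0.36; AND[min(a, b)] → w = 0.09
R3 (z=44.0): ¬cold=1−0.36=0.64, dry=0.77, empty=0.23; AND[min(a, b)] → w = 0.23
R4 (z=34.0): cold=0.36, ¬dry=1−0.77=0.23; AND[min(a, b)] → w = 0.23
Weighted average = (0.20·39.0 + 0.09·35.0 + 0.23·44.0 + 0.23·34.0) / (0.20 + 0.09 + 0.23 + 0.23)
  = 28.8900 / 0.7500 = 38.52

38.52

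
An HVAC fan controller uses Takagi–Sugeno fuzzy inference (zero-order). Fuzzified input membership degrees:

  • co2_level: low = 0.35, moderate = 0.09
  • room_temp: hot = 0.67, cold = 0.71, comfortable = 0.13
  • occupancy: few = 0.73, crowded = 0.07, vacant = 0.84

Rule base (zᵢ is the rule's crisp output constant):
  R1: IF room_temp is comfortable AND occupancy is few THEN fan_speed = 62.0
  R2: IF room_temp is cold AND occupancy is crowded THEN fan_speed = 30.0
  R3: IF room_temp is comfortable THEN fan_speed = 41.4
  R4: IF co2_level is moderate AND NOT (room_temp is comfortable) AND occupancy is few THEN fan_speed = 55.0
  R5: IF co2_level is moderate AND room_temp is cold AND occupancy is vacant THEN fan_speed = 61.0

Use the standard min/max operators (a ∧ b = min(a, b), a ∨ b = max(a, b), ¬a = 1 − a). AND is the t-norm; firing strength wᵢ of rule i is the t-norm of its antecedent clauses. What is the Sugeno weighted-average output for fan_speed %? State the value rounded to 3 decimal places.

R1 (z=62.0): comfortable=0.13, few=0.73; AND[min(a, b)] → w = 0.13
R2 (z=30.0): cold=0.71, crowded=0.07; AND[min(a, b)] → w = 0.07
R3 (z=41.4): comfortable=0.13 → w = 0.13
R4 (z=55.0): moderate=0.09, ¬comfortable=1−0.13=0.87, few=0.73; AND[min(a, b)] → w = 0.09
R5 (z=61.0): moderate=0.09, cold=0.71, vacant=0.84; AND[min(a, b)] → w = 0.09
Weighted average = (0.13·62.0 + 0.07·30.0 + 0.13·41.4 + 0.09·55.0 + 0.09·61.0) / (0.13 + 0.07 + 0.13 + 0.09 + 0.09)
  = 25.9820 / 0.5100 = 50.945

50.945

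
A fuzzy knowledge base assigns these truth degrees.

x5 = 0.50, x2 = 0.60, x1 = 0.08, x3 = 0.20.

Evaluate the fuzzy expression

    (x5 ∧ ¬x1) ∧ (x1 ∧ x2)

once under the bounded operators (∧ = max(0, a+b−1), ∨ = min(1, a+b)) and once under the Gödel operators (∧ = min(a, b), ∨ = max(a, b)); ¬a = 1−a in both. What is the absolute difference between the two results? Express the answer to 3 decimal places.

0.080

Under bounded:
  ¬x1 = 1 − 0.08 = 0.92
  x5 ∧ ¬x1 = max(0, a+b−1) on (0.50, 0.92) = 0.42
  x1 ∧ x2 = max(0, a+b−1) on (0.08, 0.60) = 0.00
  (x5 ∧ ¬x1) ∧ (x1 ∧ x2) = max(0, a+b−1) on (0.42, 0.00) = 0.00
  → value = 0.0000
Under Gödel:
  ¬x1 = 1 − 0.08 = 0.92
  x5 ∧ ¬x1 = min(a, b) on (0.50, 0.92) = 0.50
  x1 ∧ x2 = min(a, b) on (0.08, 0.60) = 0.08
  (x5 ∧ ¬x1) ∧ (x1 ∧ x2) = min(a, b) on (0.50, 0.08) = 0.08
  → value = 0.0800
|0.0000 − 0.0800| = 0.080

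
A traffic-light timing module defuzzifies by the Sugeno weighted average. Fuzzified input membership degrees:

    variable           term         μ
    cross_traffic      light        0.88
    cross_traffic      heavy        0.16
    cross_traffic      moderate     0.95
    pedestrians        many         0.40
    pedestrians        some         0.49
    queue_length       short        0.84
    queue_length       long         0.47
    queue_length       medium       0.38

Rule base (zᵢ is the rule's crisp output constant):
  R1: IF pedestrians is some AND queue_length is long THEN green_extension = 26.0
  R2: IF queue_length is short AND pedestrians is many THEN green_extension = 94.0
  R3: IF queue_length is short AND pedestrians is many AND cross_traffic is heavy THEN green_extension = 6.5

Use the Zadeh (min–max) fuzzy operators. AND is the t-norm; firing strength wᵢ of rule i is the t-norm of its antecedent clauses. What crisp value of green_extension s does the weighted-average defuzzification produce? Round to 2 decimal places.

R1 (z=26.0): some=0.49, long=0.47; AND[min(a, b)] → w = 0.47
R2 (z=94.0): short=0.84, many=0.40; AND[min(a, b)] → w = 0.40
R3 (z=6.5): short=0.84, many=0.40, heavy=0.16; AND[min(a, b)] → w = 0.16
Weighted average = (0.47·26.0 + 0.40·94.0 + 0.16·6.5) / (0.47 + 0.40 + 0.16)
  = 50.8600 / 1.0300 = 49.38

49.38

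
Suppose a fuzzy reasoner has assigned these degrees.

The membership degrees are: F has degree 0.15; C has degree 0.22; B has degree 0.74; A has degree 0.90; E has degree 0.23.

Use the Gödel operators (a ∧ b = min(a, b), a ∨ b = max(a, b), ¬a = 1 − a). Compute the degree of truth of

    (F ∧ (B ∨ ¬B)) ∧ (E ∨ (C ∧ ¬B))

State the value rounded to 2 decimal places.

¬B = 1 − 0.74 = 0.26
B ∨ ¬B = max(a, b) on (0.74, 0.26) = 0.74
F ∧ (B ∨ ¬B) = min(a, b) on (0.15, 0.74) = 0.15
¬B = 1 − 0.74 = 0.26
C ∧ ¬B = min(a, b) on (0.22, 0.26) = 0.22
E ∨ (C ∧ ¬B) = max(a, b) on (0.23, 0.22) = 0.23
(F ∧ (B ∨ ¬B)) ∧ (E ∨ (C ∧ ¬B)) = min(a, b) on (0.15, 0.23) = 0.15

0.15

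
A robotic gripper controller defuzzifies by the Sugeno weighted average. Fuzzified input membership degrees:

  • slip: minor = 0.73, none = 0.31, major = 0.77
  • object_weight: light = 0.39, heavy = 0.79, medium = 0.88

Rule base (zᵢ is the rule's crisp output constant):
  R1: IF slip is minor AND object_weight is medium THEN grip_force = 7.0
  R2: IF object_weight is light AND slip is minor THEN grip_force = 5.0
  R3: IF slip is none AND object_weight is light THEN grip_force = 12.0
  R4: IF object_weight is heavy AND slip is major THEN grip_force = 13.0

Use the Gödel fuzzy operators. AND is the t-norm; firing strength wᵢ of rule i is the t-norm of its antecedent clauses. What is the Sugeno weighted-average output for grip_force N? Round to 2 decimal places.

9.45

R1 (z=7.0): minor=0.73, medium=0.88; AND[min(a, b)] → w = 0.73
R2 (z=5.0): light=0.39, minor=0.73; AND[min(a, b)] → w = 0.39
R3 (z=12.0): none=0.31, light=0.39; AND[min(a, b)] → w = 0.31
R4 (z=13.0): heavy=0.79, major=0.77; AND[min(a, b)] → w = 0.77
Weighted average = (0.73·7.0 + 0.39·5.0 + 0.31·12.0 + 0.77·13.0) / (0.73 + 0.39 + 0.31 + 0.77)
  = 20.7900 / 2.2000 = 9.45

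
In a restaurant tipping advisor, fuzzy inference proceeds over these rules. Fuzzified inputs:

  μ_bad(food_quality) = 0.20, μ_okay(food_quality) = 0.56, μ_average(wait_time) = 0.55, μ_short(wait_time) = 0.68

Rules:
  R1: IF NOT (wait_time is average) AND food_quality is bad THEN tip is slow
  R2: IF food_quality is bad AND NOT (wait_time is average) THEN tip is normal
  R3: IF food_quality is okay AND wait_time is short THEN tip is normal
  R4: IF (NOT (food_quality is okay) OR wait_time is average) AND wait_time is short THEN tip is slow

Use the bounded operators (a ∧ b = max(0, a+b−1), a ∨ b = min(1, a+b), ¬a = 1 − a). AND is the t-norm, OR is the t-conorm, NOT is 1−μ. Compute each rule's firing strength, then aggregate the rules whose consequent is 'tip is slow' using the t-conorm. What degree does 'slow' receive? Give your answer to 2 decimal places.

R1: ¬average=1−0.55=0.45, bad=0.20; AND[max(0, a+b−1)] → w = 0.00
R2: bad=0.20, ¬average=1−0.55=0.45; AND[max(0, a+b−1)] → w = 0.00
R3: okay=0.56, short=0.68; AND[max(0, a+b−1)] → w = 0.24
R4: (¬okay=1−0.56=0.44 OR average=0.55) = 0.99; AND[max(0, a+b−1)] with short=0.68 → w = 0.67
Rules with consequent 'slow': {R1, R4} → strengths 0.00, 0.67
Aggregate via t-conorm [min(1, a+b)]: 0.67

0.67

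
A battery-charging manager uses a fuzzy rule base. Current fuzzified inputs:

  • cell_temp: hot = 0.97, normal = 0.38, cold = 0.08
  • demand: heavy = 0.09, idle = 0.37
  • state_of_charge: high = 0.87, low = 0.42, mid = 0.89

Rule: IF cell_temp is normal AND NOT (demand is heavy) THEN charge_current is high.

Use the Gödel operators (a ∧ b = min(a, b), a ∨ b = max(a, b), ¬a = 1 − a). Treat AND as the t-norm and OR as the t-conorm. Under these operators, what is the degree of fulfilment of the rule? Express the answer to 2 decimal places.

firing strength: normal=0.38, ¬heavy=1−0.09=0.91; AND[min(a, b)] → w = 0.38

0.38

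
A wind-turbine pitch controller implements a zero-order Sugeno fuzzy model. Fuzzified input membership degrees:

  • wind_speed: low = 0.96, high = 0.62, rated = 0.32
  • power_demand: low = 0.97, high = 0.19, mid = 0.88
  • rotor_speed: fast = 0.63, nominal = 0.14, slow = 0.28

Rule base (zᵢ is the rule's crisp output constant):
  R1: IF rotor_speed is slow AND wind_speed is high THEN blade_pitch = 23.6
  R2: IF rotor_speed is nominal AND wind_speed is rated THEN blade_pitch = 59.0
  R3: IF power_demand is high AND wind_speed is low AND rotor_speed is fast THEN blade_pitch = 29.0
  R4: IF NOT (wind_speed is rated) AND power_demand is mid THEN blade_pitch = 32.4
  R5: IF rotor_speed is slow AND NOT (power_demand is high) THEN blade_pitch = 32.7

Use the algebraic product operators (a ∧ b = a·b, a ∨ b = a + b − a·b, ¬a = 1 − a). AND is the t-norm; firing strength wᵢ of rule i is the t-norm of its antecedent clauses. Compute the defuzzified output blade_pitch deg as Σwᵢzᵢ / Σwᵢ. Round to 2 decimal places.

31.83

R1 (z=23.6): slow=0.28, high=0.62; AND[a·b] → w = 0.1736
R2 (z=59.0): nominal=0.14, rated=0.32; AND[a·b] → w = 0.0448
R3 (z=29.0): high=0.19, low=0.96, fast=0.63; AND[a·b] → w = 0.1149
R4 (z=32.4): ¬rated=1−0.32=0.68, mid=0.88; AND[a·b] → w = 0.5984
R5 (z=32.7): slow=0.28, ¬high=1−0.19=0.81; AND[a·b] → w = 0.2268
Weighted average = (0.1736·23.6 + 0.0448·59.0 + 0.1149·29.0 + 0.5984·32.4 + 0.2268·32.7) / (0.1736 + 0.0448 + 0.1149 + 0.5984 + 0.2268)
  = 36.8771 / 1.1585 = 31.83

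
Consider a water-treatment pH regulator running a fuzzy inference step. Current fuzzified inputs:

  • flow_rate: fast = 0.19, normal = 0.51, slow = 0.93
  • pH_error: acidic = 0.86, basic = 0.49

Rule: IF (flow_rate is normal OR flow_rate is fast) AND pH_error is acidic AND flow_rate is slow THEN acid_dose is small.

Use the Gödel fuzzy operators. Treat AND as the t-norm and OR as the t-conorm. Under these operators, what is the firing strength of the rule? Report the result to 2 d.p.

0.51

firing strength: (normal=0.51 OR fast=0.19) = 0.51; AND[min(a, b)] with acidic=0.86, slow=0.93 → w = 0.51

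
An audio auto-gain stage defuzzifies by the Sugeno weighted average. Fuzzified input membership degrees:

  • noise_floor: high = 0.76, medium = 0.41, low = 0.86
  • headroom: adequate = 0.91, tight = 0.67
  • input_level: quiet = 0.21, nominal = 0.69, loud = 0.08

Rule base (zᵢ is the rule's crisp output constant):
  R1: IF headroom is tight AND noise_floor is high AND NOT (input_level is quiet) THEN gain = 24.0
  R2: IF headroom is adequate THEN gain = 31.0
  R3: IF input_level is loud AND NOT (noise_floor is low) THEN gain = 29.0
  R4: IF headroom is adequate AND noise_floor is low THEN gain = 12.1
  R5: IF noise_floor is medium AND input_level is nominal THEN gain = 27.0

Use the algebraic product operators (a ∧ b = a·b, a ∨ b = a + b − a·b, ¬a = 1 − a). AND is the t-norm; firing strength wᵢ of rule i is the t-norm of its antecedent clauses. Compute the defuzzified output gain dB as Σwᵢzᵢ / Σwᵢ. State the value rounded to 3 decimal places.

23.147

R1 (z=24.0): tight=0.67, high=0.76, ¬quiet=1−0.21=0.79; AND[a·b] → w = 0.4023
R2 (z=31.0): adequate=0.91 → w = 0.9100
R3 (z=29.0): loud=0.08, ¬low=1−0.86=0.14; AND[a·b] → w = 0.0112
R4 (z=12.1): adequate=0.91, low=0.86; AND[a·b] → w = 0.7826
R5 (z=27.0): medium=0.41, nominal=0.69; AND[a·b] → w = 0.2829
Weighted average = (0.4023·24.0 + 0.9100·31.0 + 0.0112·29.0 + 0.7826·12.1 + 0.2829·27.0) / (0.4023 + 0.9100 + 0.0112 + 0.7826 + 0.2829)
  = 55.2970 / 2.3890 = 23.147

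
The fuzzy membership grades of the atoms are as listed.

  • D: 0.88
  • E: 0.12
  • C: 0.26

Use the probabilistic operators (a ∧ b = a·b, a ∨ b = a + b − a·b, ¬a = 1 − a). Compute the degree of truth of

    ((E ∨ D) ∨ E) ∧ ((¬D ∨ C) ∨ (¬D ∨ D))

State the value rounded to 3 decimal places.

0.845

E ∨ D = a + b − a·b on (0.1200, 0.8800) = 0.8944
(E ∨ D) ∨ E = a + b − a·b on (0.8944, 0.1200) = 0.9071
¬D = 1 − 0.8800 = 0.1200
¬D ∨ C = a + b − a·b on (0.1200, 0.2600) = 0.3488
¬D = 1 − 0.8800 = 0.1200
¬D ∨ D = a + b − a·b on (0.1200, 0.8800) = 0.8944
(¬D ∨ C) ∨ (¬D ∨ D) = a + b − a·b on (0.3488, 0.8944) = 0.9312
((E ∨ D) ∨ E) ∧ ((¬D ∨ C) ∨ (¬D ∨ D)) = a·b on (0.9071, 0.9312) = 0.8447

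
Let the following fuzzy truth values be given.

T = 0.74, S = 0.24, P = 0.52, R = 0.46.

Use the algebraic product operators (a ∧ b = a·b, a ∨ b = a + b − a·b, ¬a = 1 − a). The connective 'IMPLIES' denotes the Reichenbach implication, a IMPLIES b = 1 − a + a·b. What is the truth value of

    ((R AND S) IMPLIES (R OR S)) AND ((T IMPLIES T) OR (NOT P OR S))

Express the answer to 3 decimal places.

0.882

R AND S = a·b on (0.4600, 0.2400) = 0.1104
R OR S = a + b − a·b on (0.4600, 0.2400) = 0.5896
(R AND S) IMPLIES (R OR S)  [Reichenbach: 1 − a + a·b] with a=0.1104, b=0.5896 → 0.9547
T IMPLIES T  [Reichenbach: 1 − a + a·b] with a=0.7400, b=0.7400 → 0.8076
NOT P = 1 − 0.5200 = 0.4800
NOT P OR S = a + b − a·b on (0.4800, 0.2400) = 0.6048
(T IMPLIES T) OR (NOT P OR S) = a + b − a·b on (0.8076, 0.6048) = 0.9240
((R AND S) IMPLIES (R OR S)) AND ((T IMPLIES T) OR (NOT P OR S)) = a·b on (0.9547, 0.9240) = 0.8821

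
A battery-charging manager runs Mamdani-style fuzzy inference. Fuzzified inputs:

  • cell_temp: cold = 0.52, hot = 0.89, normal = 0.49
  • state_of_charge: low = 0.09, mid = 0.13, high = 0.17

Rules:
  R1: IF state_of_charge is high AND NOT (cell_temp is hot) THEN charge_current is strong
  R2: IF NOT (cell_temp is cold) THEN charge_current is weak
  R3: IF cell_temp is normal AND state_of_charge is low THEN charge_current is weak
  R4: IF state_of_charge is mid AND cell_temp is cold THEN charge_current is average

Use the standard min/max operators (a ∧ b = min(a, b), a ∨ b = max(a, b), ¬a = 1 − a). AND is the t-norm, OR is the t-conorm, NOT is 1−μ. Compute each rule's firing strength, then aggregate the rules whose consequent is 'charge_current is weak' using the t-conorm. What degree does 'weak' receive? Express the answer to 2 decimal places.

0.48

R1: high=0.17, ¬hot=1−0.89=0.11; AND[min(a, b)] → w = 0.11
R2: ¬cold=1−0.52=0.48 → w = 0.48
R3: normal=0.49, low=0.09; AND[min(a, b)] → w = 0.09
R4: mid=0.13, cold=0.52; AND[min(a, b)] → w = 0.13
Rules with consequent 'weak': {R2, R3} → strengths 0.48, 0.09
Aggregate via t-conorm [max(a, b)]: 0.48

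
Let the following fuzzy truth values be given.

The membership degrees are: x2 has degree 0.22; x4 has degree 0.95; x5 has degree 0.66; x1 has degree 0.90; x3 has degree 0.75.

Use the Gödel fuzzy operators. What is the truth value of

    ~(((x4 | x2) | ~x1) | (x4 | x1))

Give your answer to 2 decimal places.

0.05

x4 | x2 = max(a, b) on (0.95, 0.22) = 0.95
~x1 = 1 − 0.90 = 0.10
(x4 | x2) | ~x1 = max(a, b) on (0.95, 0.10) = 0.95
x4 | x1 = max(a, b) on (0.95, 0.90) = 0.95
((x4 | x2) | ~x1) | (x4 | x1) = max(a, b) on (0.95, 0.95) = 0.95
~(((x4 | x2) | ~x1) | (x4 | x1)) = 1 − 0.95 = 0.05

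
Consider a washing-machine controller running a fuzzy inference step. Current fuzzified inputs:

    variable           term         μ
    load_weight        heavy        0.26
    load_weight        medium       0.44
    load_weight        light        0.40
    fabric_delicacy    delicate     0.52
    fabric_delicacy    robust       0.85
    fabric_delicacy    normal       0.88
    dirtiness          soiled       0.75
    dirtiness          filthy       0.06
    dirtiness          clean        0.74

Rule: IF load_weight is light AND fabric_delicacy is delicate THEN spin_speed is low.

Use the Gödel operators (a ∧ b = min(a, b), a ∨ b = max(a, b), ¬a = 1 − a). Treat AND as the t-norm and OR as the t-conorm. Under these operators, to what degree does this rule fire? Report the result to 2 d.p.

0.40

firing strength: light=0.40, delicate=0.52; AND[min(a, b)] → w = 0.40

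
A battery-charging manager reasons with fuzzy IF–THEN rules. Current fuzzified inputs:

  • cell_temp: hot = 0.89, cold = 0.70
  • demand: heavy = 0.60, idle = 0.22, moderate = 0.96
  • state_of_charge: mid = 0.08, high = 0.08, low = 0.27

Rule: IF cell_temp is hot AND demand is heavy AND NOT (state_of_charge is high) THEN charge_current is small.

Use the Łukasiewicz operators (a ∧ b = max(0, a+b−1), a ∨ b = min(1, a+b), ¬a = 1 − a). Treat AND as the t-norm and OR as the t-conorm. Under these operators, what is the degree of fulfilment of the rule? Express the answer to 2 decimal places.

0.41

firing strength: hot=0.89, heavy=0.60, ¬high=1−0.08=0.92; AND[max(0, a+b−1)] → w = 0.41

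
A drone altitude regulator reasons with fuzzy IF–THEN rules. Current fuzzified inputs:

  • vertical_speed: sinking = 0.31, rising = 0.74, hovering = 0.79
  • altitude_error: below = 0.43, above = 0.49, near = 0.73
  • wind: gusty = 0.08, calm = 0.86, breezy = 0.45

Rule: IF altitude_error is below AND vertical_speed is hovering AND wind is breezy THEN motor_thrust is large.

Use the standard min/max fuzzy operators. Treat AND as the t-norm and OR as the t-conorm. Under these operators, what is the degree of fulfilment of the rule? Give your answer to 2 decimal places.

0.43

firing strength: below=0.43, hovering=0.79, breezy=0.45; AND[min(a, b)] → w = 0.43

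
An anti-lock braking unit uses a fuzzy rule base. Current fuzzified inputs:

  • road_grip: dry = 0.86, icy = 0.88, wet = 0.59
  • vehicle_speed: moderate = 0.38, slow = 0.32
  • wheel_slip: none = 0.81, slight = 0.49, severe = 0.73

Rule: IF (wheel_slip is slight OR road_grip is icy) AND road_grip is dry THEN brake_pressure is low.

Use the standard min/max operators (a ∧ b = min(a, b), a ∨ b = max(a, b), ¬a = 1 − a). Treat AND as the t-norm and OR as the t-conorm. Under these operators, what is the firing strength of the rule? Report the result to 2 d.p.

firing strength: (slight=0.49 OR icy=0.88) = 0.88; AND[min(a, b)] with dry=0.86 → w = 0.86

0.86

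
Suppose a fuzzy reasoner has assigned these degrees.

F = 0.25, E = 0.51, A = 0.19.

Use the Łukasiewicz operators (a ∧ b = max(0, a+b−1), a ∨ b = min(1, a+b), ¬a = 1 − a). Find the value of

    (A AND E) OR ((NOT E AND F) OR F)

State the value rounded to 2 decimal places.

0.25

A AND E = max(0, a+b−1) on (0.19, 0.51) = 0.00
NOT E = 1 − 0.51 = 0.49
NOT E AND F = max(0, a+b−1) on (0.49, 0.25) = 0.00
(NOT E AND F) OR F = min(1, a+b) on (0.00, 0.25) = 0.25
(A AND E) OR ((NOT E AND F) OR F) = min(1, a+b) on (0.00, 0.25) = 0.25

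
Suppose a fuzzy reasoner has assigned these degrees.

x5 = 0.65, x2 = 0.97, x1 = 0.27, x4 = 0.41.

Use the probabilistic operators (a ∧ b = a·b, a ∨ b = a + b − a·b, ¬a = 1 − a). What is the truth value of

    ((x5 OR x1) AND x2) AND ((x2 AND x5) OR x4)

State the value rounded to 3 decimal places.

0.565

x5 OR x1 = a + b − a·b on (0.6500, 0.2700) = 0.7445
(x5 OR x1) AND x2 = a·b on (0.7445, 0.9700) = 0.7222
x2 AND x5 = a·b on (0.9700, 0.6500) = 0.6305
(x2 AND x5) OR x4 = a + b − a·b on (0.6305, 0.4100) = 0.7820
((x5 OR x1) AND x2) AND ((x2 AND x5) OR x4) = a·b on (0.7222, 0.7820) = 0.5647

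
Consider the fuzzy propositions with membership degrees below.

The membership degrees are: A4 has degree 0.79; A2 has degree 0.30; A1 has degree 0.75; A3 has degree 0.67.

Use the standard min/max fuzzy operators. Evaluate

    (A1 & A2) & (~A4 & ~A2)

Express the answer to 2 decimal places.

A1 & A2 = min(a, b) on (0.75, 0.30) = 0.30
~A4 = 1 − 0.79 = 0.21
~A2 = 1 − 0.30 = 0.70
~A4 & ~A2 = min(a, b) on (0.21, 0.70) = 0.21
(A1 & A2) & (~A4 & ~A2) = min(a, b) on (0.30, 0.21) = 0.21

0.21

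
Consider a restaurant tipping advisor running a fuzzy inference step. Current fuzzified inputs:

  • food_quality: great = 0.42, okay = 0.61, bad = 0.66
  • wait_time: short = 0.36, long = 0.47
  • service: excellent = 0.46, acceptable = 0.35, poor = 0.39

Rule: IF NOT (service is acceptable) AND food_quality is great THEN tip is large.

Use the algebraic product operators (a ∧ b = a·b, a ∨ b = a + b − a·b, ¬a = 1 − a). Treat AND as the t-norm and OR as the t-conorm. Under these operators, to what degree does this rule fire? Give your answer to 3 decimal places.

0.273

firing strength: ¬acceptable=1−0.35=0.65, great=0.42; AND[a·b] → w = 0.2730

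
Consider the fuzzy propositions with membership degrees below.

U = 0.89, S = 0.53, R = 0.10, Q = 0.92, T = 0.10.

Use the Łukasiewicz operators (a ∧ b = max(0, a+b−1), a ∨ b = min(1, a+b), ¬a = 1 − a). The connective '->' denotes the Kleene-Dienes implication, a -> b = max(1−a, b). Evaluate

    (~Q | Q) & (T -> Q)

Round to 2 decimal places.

0.92

~Q = 1 − 0.92 = 0.08
~Q | Q = min(1, a+b) on (0.08, 0.92) = 1.00
T -> Q  [Kleene-Dienes: max(1−a, b)] with a=0.10, b=0.92 → 0.92
(~Q | Q) & (T -> Q) = max(0, a+b−1) on (1.00, 0.92) = 0.92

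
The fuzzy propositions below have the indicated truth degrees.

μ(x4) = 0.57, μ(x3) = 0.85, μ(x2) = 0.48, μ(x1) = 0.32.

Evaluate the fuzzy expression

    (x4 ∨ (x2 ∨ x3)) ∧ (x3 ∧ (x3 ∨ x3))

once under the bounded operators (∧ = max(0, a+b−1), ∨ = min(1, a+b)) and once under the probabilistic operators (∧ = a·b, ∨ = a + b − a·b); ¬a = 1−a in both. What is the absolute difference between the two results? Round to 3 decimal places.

Under bounded:
  x2 ∨ x3 = min(1, a+b) on (0.48, 0.85) = 1.00
  x4 ∨ (x2 ∨ x3) = min(1, a+b) on (0.57, 1.00) = 1.00
  x3 ∨ x3 = min(1, a+b) on (0.85, 0.85) = 1.00
  x3 ∧ (x3 ∨ x3) = max(0, a+b−1) on (0.85, 1.00) = 0.85
  (x4 ∨ (x2 ∨ x3)) ∧ (x3 ∧ (x3 ∨ x3)) = max(0, a+b−1) on (1.00, 0.85) = 0.85
  → value = 0.8500
Under probabilistic:
  x2 ∨ x3 = a + b − a·b on (0.4800, 0.8500) = 0.9220
  x4 ∨ (x2 ∨ x3) = a + b − a·b on (0.5700, 0.9220) = 0.9665
  x3 ∨ x3 = a + b − a·b on (0.8500, 0.8500) = 0.9775
  x3 ∧ (x3 ∨ x3) = a·b on (0.8500, 0.9775) = 0.8309
  (x4 ∨ (x2 ∨ x3)) ∧ (x3 ∧ (x3 ∨ x3)) = a·b on (0.9665, 0.8309) = 0.8030
  → value = 0.8030
|0.8500 − 0.8030| = 0.047

0.047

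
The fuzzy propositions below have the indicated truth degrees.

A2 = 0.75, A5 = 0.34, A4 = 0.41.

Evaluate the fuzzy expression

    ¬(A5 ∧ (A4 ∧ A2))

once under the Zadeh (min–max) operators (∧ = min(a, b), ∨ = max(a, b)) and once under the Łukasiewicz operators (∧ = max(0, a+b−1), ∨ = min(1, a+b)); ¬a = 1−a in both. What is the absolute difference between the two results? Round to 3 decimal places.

0.340

Under Zadeh (min–max):
  A4 ∧ A2 = min(a, b) on (0.41, 0.75) = 0.41
  A5 ∧ (A4 ∧ A2) = min(a, b) on (0.34, 0.41) = 0.34
  ¬(A5 ∧ (A4 ∧ A2)) = 1 − 0.34 = 0.66
  → value = 0.6600
Under Łukasiewicz:
  A4 ∧ A2 = max(0, a+b−1) on (0.41, 0.75) = 0.16
  A5 ∧ (A4 ∧ A2) = max(0, a+b−1) on (0.34, 0.16) = 0.00
  ¬(A5 ∧ (A4 ∧ A2)) = 1 − 0.00 = 1.00
  → value = 1.0000
|0.6600 − 1.0000| = 0.340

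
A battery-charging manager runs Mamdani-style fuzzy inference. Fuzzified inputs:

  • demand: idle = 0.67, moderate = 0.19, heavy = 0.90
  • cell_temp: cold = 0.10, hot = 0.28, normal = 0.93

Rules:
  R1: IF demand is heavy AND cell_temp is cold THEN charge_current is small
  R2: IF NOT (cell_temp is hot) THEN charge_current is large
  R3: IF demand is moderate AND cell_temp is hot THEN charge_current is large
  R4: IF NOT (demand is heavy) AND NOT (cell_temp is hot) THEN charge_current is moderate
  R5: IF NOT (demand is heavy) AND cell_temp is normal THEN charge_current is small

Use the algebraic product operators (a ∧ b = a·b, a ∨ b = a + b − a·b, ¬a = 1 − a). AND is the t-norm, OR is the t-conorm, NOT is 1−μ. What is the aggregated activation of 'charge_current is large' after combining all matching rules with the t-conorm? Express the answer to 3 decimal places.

R1: heavy=0.90, cold=0.10; AND[a·b] → w = 0.0900
R2: ¬hot=1−0.28=0.72 → w = 0.7200
R3: moderate=0.19, hot=0.28; AND[a·b] → w = 0.0532
R4: ¬heavy=1−0.90=0.10, ¬hot=1−0.28=0.72; AND[a·b] → w = 0.0720
R5: ¬heavy=1−0.90=0.10, normal=0.93; AND[a·b] → w = 0.0930
Rules with consequent 'large': {R2, R3} → strengths 0.7200, 0.0532
Aggregate via t-conorm [a + b − a·b]: 0.7349

0.735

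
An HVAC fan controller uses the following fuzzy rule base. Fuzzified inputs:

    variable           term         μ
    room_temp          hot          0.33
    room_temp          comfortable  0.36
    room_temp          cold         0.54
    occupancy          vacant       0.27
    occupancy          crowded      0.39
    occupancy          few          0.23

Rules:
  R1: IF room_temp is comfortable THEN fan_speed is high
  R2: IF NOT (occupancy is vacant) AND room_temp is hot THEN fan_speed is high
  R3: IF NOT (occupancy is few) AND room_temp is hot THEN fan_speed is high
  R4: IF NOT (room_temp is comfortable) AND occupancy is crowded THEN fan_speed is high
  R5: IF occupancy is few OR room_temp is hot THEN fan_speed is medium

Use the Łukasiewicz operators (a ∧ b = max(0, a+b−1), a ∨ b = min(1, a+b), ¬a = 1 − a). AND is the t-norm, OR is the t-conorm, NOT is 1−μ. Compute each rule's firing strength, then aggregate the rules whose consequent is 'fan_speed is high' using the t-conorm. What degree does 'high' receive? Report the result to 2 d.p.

0.55

R1: comfortable=0.36 → w = 0.36
R2: ¬vacant=1−0.27=0.73, hot=0.33; AND[max(0, a+b−1)] → w = 0.06
R3: ¬few=1−0.23=0.77, hot=0.33; AND[max(0, a+b−1)] → w = 0.10
R4: ¬comfortable=1−0.36=0.64, crowded=0.39; AND[max(0, a+b−1)] → w = 0.03
R5: few=0.23, hot=0.33; OR[min(1, a+b)] → w = 0.56
Rules with consequent 'high': {R1, R2, R3, R4} → strengths 0.36, 0.06, 0.10, 0.03
Aggregate via t-conorm [min(1, a+b)]: 0.55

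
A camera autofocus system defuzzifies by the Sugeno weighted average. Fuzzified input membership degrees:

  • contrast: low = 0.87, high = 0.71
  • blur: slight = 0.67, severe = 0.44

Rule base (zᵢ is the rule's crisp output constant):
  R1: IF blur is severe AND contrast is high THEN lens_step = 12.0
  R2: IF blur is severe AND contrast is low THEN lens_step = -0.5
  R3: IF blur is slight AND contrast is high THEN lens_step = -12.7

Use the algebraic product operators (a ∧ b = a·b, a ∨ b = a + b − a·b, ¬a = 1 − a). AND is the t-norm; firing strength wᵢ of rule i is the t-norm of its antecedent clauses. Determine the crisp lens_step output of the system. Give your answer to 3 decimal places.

R1 (z=12.0): severe=0.44, high=0.71; AND[a·b] → w = 0.3124
R2 (z=-0.5): severe=0.44, low=0.87; AND[a·b] → w = 0.3828
R3 (z=-12.7): slight=0.67, high=0.71; AND[a·b] → w = 0.4757
Weighted average = (0.3124·12.0 + 0.3828·-0.5 + 0.4757·-12.7) / (0.3124 + 0.3828 + 0.4757)
  = -2.4840 / 1.1709 = -2.121

-2.121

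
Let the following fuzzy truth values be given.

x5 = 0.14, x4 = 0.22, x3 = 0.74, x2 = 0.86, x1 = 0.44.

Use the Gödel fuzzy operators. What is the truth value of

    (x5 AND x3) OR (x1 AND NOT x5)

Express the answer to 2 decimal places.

x5 AND x3 = min(a, b) on (0.14, 0.74) = 0.14
NOT x5 = 1 − 0.14 = 0.86
x1 AND NOT x5 = min(a, b) on (0.44, 0.86) = 0.44
(x5 AND x3) OR (x1 AND NOT x5) = max(a, b) on (0.14, 0.44) = 0.44

0.44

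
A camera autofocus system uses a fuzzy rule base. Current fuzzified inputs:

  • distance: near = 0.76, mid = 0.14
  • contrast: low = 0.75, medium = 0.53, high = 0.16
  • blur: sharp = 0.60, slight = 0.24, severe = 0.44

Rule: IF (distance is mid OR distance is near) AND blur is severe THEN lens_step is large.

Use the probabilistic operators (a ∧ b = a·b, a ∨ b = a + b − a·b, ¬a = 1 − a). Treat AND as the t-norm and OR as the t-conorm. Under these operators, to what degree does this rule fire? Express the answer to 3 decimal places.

0.349

firing strength: (mid=0.14 OR near=0.76) = 0.7936; AND[a·b] with severe=0.44 → w = 0.3492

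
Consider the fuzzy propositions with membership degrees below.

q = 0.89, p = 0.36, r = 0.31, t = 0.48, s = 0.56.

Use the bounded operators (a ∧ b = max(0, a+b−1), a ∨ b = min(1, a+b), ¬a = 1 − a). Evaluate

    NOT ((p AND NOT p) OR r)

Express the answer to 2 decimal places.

NOT p = 1 − 0.36 = 0.64
p AND NOT p = max(0, a+b−1) on (0.36, 0.64) = 0.00
(p AND NOT p) OR r = min(1, a+b) on (0.00, 0.31) = 0.31
NOT ((p AND NOT p) OR r) = 1 − 0.31 = 0.69

0.69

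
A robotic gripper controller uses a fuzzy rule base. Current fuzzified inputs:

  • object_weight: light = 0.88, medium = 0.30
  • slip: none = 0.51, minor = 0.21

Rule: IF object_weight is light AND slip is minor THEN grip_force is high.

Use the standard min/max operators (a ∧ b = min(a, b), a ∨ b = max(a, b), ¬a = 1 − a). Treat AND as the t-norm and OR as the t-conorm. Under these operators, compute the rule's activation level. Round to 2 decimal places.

firing strength: light=0.88, minor=0.21; AND[min(a, b)] → w = 0.21

0.21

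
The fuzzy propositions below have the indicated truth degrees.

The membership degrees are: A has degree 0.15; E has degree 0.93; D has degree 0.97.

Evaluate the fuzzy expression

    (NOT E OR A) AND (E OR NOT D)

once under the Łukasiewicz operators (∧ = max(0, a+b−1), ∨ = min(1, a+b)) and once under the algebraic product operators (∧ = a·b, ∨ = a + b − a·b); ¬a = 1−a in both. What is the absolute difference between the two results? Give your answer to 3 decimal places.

Under Łukasiewicz:
  NOT E = 1 − 0.93 = 0.07
  NOT E OR A = min(1, a+b) on (0.07, 0.15) = 0.22
  NOT D = 1 − 0.97 = 0.03
  E OR NOT D = min(1, a+b) on (0.93, 0.03) = 0.96
  (NOT E OR A) AND (E OR NOT D) = max(0, a+b−1) on (0.22, 0.96) = 0.18
  → value = 0.1800
Under algebraic product:
  NOT E = 1 − 0.9300 = 0.0700
  NOT E OR A = a + b − a·b on (0.0700, 0.1500) = 0.2095
  NOT D = 1 − 0.9700 = 0.0300
  E OR NOT D = a + b − a·b on (0.9300, 0.0300) = 0.9321
  (NOT E OR A) AND (E OR NOT D) = a·b on (0.2095, 0.9321) = 0.1953
  → value = 0.1953
|0.1800 − 0.1953| = 0.015

0.015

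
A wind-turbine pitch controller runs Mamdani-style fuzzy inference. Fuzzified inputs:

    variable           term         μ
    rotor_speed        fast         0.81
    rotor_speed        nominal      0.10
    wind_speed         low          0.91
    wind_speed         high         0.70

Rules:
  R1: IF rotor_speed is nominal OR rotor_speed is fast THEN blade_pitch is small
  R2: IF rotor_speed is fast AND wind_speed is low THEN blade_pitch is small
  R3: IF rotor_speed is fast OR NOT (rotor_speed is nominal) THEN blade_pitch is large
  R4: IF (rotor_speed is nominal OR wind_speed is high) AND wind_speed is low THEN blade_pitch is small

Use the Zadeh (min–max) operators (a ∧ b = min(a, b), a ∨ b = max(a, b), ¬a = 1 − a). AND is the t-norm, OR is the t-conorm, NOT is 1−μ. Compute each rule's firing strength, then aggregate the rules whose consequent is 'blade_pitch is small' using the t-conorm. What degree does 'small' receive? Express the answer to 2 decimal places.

R1: nominal=0.10, fast=0.81; OR[max(a, b)] → w = 0.81
R2: fast=0.81, low=0.91; AND[min(a, b)] → w = 0.81
R3: fast=0.81, ¬nominal=1−0.10=0.90; OR[max(a, b)] → w = 0.90
R4: (nominal=0.10 OR high=0.70) = 0.70; AND[min(a, b)] with low=0.91 → w = 0.70
Rules with consequent 'small': {R1, R2, R4} → strengths 0.81, 0.81, 0.70
Aggregate via t-conorm [max(a, b)]: 0.81

0.81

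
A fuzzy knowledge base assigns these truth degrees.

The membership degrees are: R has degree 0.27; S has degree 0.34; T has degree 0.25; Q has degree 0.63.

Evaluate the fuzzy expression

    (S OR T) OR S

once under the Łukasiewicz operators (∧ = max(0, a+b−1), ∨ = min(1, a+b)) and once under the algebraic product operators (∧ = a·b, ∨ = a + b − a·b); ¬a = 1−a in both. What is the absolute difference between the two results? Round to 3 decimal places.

0.257

Under Łukasiewicz:
  S OR T = min(1, a+b) on (0.34, 0.25) = 0.59
  (S OR T) OR S = min(1, a+b) on (0.59, 0.34) = 0.93
  → value = 0.9300
Under algebraic product:
  S OR T = a + b − a·b on (0.3400, 0.2500) = 0.5050
  (S OR T) OR S = a + b − a·b on (0.5050, 0.3400) = 0.6733
  → value = 0.6733
|0.9300 − 0.6733| = 0.257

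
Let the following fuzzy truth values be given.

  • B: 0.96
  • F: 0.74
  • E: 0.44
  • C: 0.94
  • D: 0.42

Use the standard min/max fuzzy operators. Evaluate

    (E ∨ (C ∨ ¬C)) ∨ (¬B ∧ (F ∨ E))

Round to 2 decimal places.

0.94

¬C = 1 − 0.94 = 0.06
C ∨ ¬C = max(a, b) on (0.94, 0.06) = 0.94
E ∨ (C ∨ ¬C) = max(a, b) on (0.44, 0.94) = 0.94
¬B = 1 − 0.96 = 0.04
F ∨ E = max(a, b) on (0.74, 0.44) = 0.74
¬B ∧ (F ∨ E) = min(a, b) on (0.04, 0.74) = 0.04
(E ∨ (C ∨ ¬C)) ∨ (¬B ∧ (F ∨ E)) = max(a, b) on (0.94, 0.04) = 0.94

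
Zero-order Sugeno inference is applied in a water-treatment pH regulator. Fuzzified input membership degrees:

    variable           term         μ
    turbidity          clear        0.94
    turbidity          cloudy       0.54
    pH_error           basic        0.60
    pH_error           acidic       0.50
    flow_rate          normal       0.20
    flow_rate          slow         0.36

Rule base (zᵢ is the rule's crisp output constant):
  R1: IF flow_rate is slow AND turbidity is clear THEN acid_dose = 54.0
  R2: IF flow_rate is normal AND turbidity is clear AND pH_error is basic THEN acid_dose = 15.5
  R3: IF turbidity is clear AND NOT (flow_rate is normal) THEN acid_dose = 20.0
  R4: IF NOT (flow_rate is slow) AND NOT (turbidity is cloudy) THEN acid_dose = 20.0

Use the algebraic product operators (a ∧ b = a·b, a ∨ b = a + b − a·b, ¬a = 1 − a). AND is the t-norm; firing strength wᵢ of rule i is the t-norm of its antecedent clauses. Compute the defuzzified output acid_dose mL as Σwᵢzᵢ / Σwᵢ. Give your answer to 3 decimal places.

27.344

R1 (z=54.0): slow=0.36, clear=0.94; AND[a·b] → w = 0.3384
R2 (z=15.5): normal=0.20, clear=0.94, basic=0.60; AND[a·b] → w = 0.1128
R3 (z=20.0): clear=0.94, ¬normal=1−0.20=0.80; AND[a·b] → w = 0.7520
R4 (z=20.0): ¬slow=1−0.36=0.64, ¬cloudy=1−0.54=0.46; AND[a·b] → w = 0.2944
Weighted average = (0.3384·54.0 + 0.1128·15.5 + 0.7520·20.0 + 0.2944·20.0) / (0.3384 + 0.1128 + 0.7520 + 0.2944)
  = 40.9500 / 1.4976 = 27.344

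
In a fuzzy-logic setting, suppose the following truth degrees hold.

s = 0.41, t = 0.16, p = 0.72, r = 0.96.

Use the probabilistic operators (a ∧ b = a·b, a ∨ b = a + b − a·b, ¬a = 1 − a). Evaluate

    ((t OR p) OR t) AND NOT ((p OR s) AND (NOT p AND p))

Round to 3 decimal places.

t OR p = a + b − a·b on (0.1600, 0.7200) = 0.7648
(t OR p) OR t = a + b − a·b on (0.7648, 0.1600) = 0.8024
p OR s = a + b − a·b on (0.7200, 0.4100) = 0.8348
NOT p = 1 − 0.7200 = 0.2800
NOT p AND p = a·b on (0.2800, 0.7200) = 0.2016
(p OR s) AND (NOT p AND p) = a·b on (0.8348, 0.2016) = 0.1683
NOT ((p OR s) AND (NOT p AND p)) = 1 − 0.1683 = 0.8317
((t OR p) OR t) AND NOT ((p OR s) AND (NOT p AND p)) = a·b on (0.8024, 0.8317) = 0.6674

0.667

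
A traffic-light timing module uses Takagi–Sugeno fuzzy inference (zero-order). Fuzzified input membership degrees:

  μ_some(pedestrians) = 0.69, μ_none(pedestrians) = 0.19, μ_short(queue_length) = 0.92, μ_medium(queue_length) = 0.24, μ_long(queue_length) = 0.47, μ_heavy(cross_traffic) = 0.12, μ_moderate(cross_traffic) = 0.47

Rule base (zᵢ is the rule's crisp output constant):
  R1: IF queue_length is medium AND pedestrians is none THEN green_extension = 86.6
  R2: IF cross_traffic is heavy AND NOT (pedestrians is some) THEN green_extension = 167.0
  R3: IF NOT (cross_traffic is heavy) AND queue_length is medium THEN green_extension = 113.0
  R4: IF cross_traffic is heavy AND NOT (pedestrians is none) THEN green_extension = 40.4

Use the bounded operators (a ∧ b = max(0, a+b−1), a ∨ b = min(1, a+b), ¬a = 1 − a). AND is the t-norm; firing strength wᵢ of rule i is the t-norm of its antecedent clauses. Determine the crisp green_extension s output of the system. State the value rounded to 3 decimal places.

R1 (z=86.6): medium=0.24, none=0.19; AND[max(0, a+b−1)] → w = 0.00
R2 (z=167.0): heavy=0.12, ¬some=1−0.69=0.31; AND[max(0, a+b−1)] → w = 0.00
R3 (z=113.0): ¬heavy=1−0.12=0.88, medium=0.24; AND[max(0, a+b−1)] → w = 0.12
R4 (z=40.4): heavy=0.12, ¬none=1−0.19=0.81; AND[max(0, a+b−1)] → w = 0.00
Weighted average = (0.00·86.6 + 0.00·167.0 + 0.12·113.0 + 0.00·40.4) / (0.00 + 0.00 + 0.12 + 0.00)
  = 13.5600 / 0.1200 = 113.000

113.000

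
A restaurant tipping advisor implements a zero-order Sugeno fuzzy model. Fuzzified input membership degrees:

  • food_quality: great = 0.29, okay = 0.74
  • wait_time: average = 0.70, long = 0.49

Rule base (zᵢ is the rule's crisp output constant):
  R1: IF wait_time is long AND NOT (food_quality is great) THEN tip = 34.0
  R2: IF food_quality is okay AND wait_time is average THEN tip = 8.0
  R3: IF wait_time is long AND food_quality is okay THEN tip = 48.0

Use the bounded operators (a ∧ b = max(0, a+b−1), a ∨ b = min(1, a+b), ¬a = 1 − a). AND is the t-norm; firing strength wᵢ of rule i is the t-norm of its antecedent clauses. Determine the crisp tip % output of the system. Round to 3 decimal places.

24.552

R1 (z=34.0): long=0.49, ¬great=1−0.29=0.71; AND[max(0, a+b−1)] → w = 0.20
R2 (z=8.0): okay=0.74, average=0.70; AND[max(0, a+b−1)] → w = 0.44
R3 (z=48.0): long=0.49, okay=0.74; AND[max(0, a+b−1)] → w = 0.23
Weighted average = (0.20·34.0 + 0.44·8.0 + 0.23·48.0) / (0.20 + 0.44 + 0.23)
  = 21.3600 / 0.8700 = 24.552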